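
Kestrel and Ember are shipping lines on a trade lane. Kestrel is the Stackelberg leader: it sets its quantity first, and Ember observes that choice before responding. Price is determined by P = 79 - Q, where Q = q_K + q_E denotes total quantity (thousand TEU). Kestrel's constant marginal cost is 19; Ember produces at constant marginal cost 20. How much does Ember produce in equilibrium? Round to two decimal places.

Solve by backward induction. Given q_K, the follower Ember maximises π_E = (79 - q_K - q_E)q_E - 20q_E.
∂π_E/∂q_E = 59 - q_K - 2q_E = 0 gives the reaction function q_E = (59 - q_K)/2.
The leader anticipates this reaction. Substituting into P = 79 - Q gives P = 99/2 - (1/2)q_K, so π_K = (99/2 - (1/2)q_K)q_K - 19q_K.
Leader FOC: 61/2 - q_K = 0, so q_K = 61/2.
Then q_E = (59 - 61/2)/2 = 57/4.

14.25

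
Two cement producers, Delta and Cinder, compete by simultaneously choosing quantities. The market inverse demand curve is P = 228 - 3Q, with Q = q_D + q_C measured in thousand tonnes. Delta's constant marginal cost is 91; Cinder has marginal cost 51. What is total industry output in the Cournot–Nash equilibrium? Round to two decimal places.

Delta's profit: π_D = (228 - 3Q)q_D - (91q_D). Setting ∂π_D/∂q_D = 0: 137 - 6q_D - 3(q_C) = 0.
Cinder's first-order condition: 177 - 6q_C - 3(q_D) = 0.
So q_D = (137 - 3q_C)/6 and q_C = (177 - 3q_D)/6.
Solving the pair: q_D = 97/9, q_C = 217/9.
Total output Q = 97/9 + 217/9 = 314/9.

34.89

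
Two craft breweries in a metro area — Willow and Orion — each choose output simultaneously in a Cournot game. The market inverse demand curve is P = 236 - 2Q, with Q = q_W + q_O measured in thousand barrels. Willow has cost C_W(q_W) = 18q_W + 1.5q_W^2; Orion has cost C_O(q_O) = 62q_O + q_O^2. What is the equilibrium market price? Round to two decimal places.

Willow's profit: π_W = (236 - 2Q)q_W - (18q_W + (3/2)q_W²). Setting ∂π_W/∂q_W = 0: 218 - 7q_W - 2(q_O) = 0.
Orion's first-order condition: 174 - 6q_O - 2(q_W) = 0.
Best responses: q_W = (218 - 2q_O)/7, q_O = (174 - 2q_W)/6.
Solving the pair: q_W = 480/19, q_O = 391/19.
Total output Q = 871/19, so price P = 236 - 2·(871/19) = 144.3158.

144.32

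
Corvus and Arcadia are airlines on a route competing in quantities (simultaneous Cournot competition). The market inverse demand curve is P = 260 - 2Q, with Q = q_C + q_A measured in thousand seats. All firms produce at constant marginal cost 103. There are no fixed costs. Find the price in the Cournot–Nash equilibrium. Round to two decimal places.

155.33

Each firm earns π_i = (260 - 2Q)q_i - 103q_i.
Setting ∂π_i/∂q_i = 0 with rivals' quantities fixed: 157 - 4q_i - 2q_j = 0.
By symmetry each firm produces the same amount; substituting q_j = q_i yields q_i = 157/6.
Total output Q = 157/3, so price P = 260 - 2·(157/3) = 466/3.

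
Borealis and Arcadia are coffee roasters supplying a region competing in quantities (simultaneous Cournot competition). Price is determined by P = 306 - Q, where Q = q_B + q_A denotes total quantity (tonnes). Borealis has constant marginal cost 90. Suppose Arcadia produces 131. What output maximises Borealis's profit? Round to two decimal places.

42.50

With the rival's output fixed at 131, Borealis's profit is π_B = (306 - 131 - q_B)q_B - (90q_B) = (175 - q_B)q_B - (90q_B).
∂π_B/∂q_B = 85 - 2q_B = 0, so q_B = 85/2.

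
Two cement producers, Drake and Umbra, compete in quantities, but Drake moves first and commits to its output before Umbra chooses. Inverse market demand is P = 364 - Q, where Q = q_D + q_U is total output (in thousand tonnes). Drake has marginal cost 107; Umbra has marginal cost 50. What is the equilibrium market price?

The follower Umbra best-responds to any q_D: π_U = (364 - Q)q_U - 50q_U.
∂π_U/∂q_U = 314 - q_D - 2q_U = 0 gives the reaction function q_U = (314 - q_D)/2.
The leader anticipates this reaction. Substituting into P = 364 - Q gives P = 207 - (1/2)q_D, so π_D = (207 - (1/2)q_D)q_D - 107q_D.
Maximising: ∂π_D/∂q_D = 100 - q_D = 0, giving q_D = 100.
Then q_U = (314 - 100)/2 = 107.
Total output Q = 207, so price P = 364 - 207 = 157.

157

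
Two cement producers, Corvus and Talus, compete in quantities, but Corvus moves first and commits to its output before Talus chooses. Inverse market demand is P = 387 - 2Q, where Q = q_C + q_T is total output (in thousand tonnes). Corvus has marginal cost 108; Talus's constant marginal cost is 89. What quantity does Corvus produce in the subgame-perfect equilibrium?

65

Solve by backward induction. Given q_C, the follower Talus maximises π_T = (387 - 2q_C - 2q_T)q_T - 89q_T.
∂π_T/∂q_T = 298 - 2q_C - 4q_T = 0 gives the reaction function q_T = (298 - 2q_C)/4.
The leader anticipates this reaction. Substituting into P = 387 - 2Q gives P = 238 - q_C, so π_C = (238 - q_C)q_C - 108q_C.
Leader FOC: 130 - 2q_C = 0, so q_C = 65.
Then q_T = (298 - 2·65)/4 = 42.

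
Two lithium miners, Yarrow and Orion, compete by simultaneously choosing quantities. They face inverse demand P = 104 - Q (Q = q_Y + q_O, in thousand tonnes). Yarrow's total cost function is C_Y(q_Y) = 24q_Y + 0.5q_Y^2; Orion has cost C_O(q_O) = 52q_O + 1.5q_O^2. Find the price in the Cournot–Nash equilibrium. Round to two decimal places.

Yarrow's profit: π_Y = (104 - Q)q_Y - (24q_Y + (1/2)q_Y²). Setting ∂π_Y/∂q_Y = 0: 80 - 3q_Y - (q_O) = 0.
Orion's profit: π_O = (104 - Q)q_O - (52q_O + (3/2)q_O²). Setting ∂π_O/∂q_O = 0: 52 - 5q_O - (q_Y) = 0.
So q_Y = (80 - q_O)/3 and q_O = (52 - q_Y)/5.
Solving the pair: q_Y = 174/7, q_O = 38/7.
Total output Q = 212/7, so price P = 104 - 212/7 = 516/7.

73.71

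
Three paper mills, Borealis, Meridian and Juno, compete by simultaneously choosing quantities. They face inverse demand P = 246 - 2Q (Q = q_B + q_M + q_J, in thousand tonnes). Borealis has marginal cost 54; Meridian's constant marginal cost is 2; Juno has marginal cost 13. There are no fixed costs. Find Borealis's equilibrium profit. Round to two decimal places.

306.28

Borealis's profit: π_B = (246 - 2Q)q_B - (54q_B). Setting ∂π_B/∂q_B = 0: 192 - 4q_B - 2(q_M + q_J) = 0.
Meridian's first-order condition: 244 - 4q_M - 2(q_B + q_J) = 0.
Juno's first-order condition: 233 - 4q_J - 2(q_B + q_M) = 0.
Summing all 3 equations gives 669 − 8Q = 0, hence Q = 669/8.
Back-substituting: q_B = (192 − 669/4)/2 = 99/8, q_M = (244 − 669/4)/2 = 307/8, q_J = (233 − 669/4)/2 = 263/8.
Price P = 246 - 2·(669/8) = 315/4.
Borealis's profit: (315/4 - 54)·(99/8) = 306.2813.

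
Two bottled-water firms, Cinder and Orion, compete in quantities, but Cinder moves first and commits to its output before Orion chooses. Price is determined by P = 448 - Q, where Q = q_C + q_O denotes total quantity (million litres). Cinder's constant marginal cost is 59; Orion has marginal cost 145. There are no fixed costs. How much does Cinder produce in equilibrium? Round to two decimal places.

237.50

Solve by backward induction. Given q_C, the follower Orion maximises π_O = (448 - q_C - q_O)q_O - 145q_O.
Follower FOC: 303 - q_C - 2q_O = 0, so q_O(q_C) = (303 - q_C)/2.
The leader anticipates this reaction. Substituting into P = 448 - Q gives P = 593/2 - (1/2)q_C, so π_C = (593/2 - (1/2)q_C)q_C - 59q_C.
Maximising: ∂π_C/∂q_C = 475/2 - q_C = 0, giving q_C = 475/2.
Then q_O = (303 - 475/2)/2 = 131/4.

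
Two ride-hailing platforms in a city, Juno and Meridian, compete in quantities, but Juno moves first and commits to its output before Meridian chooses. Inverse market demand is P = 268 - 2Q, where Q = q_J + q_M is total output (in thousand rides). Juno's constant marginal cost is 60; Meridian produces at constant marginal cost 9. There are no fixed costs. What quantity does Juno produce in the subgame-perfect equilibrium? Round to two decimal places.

The follower Meridian best-responds to any q_J: π_M = (268 - 2Q)q_M - 9q_M.
Follower FOC: 259 - 2q_J - 4q_M = 0, so q_M(q_J) = (259 - 2q_J)/4.
Juno substitutes q_M(q_J) into its own profit: π_J = q_J(268 - 2q_J - (259 - 2q_J)/2) - 60q_J = (277/2 - q_J)q_J - 60q_J.
Leader FOC: 157/2 - 2q_J = 0, so q_J = 157/4.
Then q_M = (259 - 2·(157/4))/4 = 361/8.

39.25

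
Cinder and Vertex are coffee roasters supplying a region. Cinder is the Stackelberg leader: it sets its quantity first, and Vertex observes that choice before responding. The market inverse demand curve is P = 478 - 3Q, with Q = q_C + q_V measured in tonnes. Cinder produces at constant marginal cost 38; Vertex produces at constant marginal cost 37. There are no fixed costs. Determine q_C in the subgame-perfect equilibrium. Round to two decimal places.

73.17

The follower Vertex best-responds to any q_C: π_V = (478 - 3Q)q_V - 37q_V.
Setting the follower's marginal profit to zero, 441 - 3q_C - 6q_V = 0, i.e. q_V = (441 - 3q_C)/6.
Cinder substitutes q_V(q_C) into its own profit: π_C = q_C(478 - 3q_C - (441 - 3q_C)/2) - 38q_C = (515/2 - (3/2)q_C)q_C - 38q_C.
Maximising: ∂π_C/∂q_C = 439/2 - 3q_C = 0, giving q_C = 439/6.
Then q_V = (441 - 3·(439/6))/6 = 443/12.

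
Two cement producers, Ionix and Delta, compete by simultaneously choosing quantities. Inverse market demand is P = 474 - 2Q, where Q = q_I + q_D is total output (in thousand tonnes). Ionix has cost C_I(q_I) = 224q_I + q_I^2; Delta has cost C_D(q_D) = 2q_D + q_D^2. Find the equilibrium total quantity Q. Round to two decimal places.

90.25

Ionix's profit: π_I = (474 - 2Q)q_I - (224q_I + q_I²). Setting ∂π_I/∂q_I = 0: 250 - 6q_I - 2(q_D) = 0.
Delta's profit: π_D = (474 - 2Q)q_D - (2q_D + q_D²). Setting ∂π_D/∂q_D = 0: 472 - 6q_D - 2(q_I) = 0.
Best responses: q_I = (250 - 2q_D)/6, q_D = (472 - 2q_I)/6.
Solving the pair: q_I = 139/8, q_D = 583/8.
Total output Q = 139/8 + 583/8 = 361/4.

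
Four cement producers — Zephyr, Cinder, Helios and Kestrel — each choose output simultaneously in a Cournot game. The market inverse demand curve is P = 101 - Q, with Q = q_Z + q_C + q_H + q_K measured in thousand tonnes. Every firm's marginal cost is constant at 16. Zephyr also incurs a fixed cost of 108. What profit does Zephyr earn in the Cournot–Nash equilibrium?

181

Each firm earns π_i = (101 - Q)q_i - 16q_i.
Setting ∂π_i/∂q_i = 0 with rivals' quantities fixed: 85 - 2q_i - Σ_{j≠i} q_j = 0.
With identical firms every q_j equals q_i, so Σ_{j≠i} q_j = 3q_i and 85 = 5q_i, giving q_i = 17.
Price P = 101 - 68 = 33.
Zephyr's profit: (33 - 16)·17 - 108 = 181.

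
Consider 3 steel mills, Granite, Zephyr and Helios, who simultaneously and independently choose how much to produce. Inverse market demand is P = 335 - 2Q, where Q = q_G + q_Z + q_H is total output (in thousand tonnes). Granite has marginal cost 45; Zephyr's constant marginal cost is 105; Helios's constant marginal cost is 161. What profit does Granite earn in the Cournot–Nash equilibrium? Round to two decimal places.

6786.13

Granite's profit: π_G = (335 - 2Q)q_G - (45q_G). Setting ∂π_G/∂q_G = 0: 290 - 4q_G - 2(q_Z + q_H) = 0.
Zephyr's first-order condition: 230 - 4q_Z - 2(q_G + q_H) = 0.
Helios's profit: π_H = (335 - 2Q)q_H - (161q_H). Setting ∂π_H/∂q_H = 0: 174 - 4q_H - 2(q_G + q_Z) = 0.
Adding the 3 conditions: 694 − 4Q − 4Q = 0, i.e. Q = 347/4.
Back-substituting: q_G = (290 − 347/2)/2 = 233/4, q_Z = (230 − 347/2)/2 = 113/4, q_H = (174 − 347/2)/2 = 1/4.
Price P = 335 - 2·(347/4) = 323/2.
Granite's profit: (323/2 - 45)·(233/4) = 6786.1250.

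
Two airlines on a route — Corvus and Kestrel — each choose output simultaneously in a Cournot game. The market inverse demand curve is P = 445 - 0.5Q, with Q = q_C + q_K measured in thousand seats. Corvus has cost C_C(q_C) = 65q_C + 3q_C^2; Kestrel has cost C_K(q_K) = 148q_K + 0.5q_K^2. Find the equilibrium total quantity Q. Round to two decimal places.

Corvus's profit: π_C = (445 - 0.5Q)q_C - (65q_C + 3q_C²). Setting ∂π_C/∂q_C = 0: 380 - 7q_C - (1/2)(q_K) = 0.
Kestrel's first-order condition: 297 - 2q_K - (1/2)(q_C) = 0.
Best responses: q_C = (380 - (1/2)q_K)/7, q_K = (297 - (1/2)q_C)/2.
Substituting one into the other gives q_C = 44.4727 and q_K = 137.3818.
Total output Q = 44.4727 + 137.3818 = 181.8545.

181.85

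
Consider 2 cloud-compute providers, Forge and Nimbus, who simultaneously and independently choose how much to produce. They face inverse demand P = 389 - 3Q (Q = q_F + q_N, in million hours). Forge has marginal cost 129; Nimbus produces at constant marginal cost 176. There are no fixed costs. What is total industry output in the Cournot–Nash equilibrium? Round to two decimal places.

52.56

Forge's profit: π_F = (389 - 3Q)q_F - (129q_F). Setting ∂π_F/∂q_F = 0: 260 - 6q_F - 3(q_N) = 0.
Nimbus's first-order condition: 213 - 6q_N - 3(q_F) = 0.
Rearranging gives the reaction functions q_F = (260 - 3q_N)/6 and q_N = (213 - 3q_F)/6.
Substituting one into the other gives q_F = 307/9 and q_N = 166/9.
Total output Q = 307/9 + 166/9 = 473/9.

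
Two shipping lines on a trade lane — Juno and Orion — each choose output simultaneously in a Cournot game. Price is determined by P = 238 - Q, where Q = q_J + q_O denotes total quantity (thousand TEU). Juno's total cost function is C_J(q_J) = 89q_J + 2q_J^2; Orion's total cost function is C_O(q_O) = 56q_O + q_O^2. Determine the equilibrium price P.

Juno's profit: π_J = (238 - Q)q_J - (89q_J + 2q_J²). Setting ∂π_J/∂q_J = 0: 149 - 6q_J - (q_O) = 0.
Orion's first-order condition: 182 - 4q_O - (q_J) = 0.
Best responses: q_J = (149 - q_O)/6, q_O = (182 - q_J)/4.
Substituting one into the other gives q_J = 18 and q_O = 41.
Total output Q = 59, so price P = 238 - 59 = 179.

179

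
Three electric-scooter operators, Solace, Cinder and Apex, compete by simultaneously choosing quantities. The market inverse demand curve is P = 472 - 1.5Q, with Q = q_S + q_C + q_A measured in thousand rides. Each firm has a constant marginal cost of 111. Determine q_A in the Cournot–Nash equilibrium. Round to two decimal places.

Each firm earns π_i = (472 - 1.5Q)q_i - 111q_i.
First-order condition (treating rivals' output as given): 361 - 3q_i - (3/2)·Σ_{j≠i} q_j = 0.
By symmetry each firm produces the same amount; substituting Σ_{j≠i} q_j = 2q_i yields q_i = 361/6.

60.17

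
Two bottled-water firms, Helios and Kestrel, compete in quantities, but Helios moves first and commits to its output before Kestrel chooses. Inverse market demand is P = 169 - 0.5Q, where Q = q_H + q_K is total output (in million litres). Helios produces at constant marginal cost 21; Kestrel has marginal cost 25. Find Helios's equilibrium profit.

5776

Solve by backward induction. Given q_H, the follower Kestrel maximises π_K = (169 - (1/2)q_H - (1/2)q_K)q_K - 25q_K.
Setting the follower's marginal profit to zero, 144 - (1/2)q_H - q_K = 0, i.e. q_K = (144 - (1/2)q_H).
The leader anticipates this reaction. Substituting into P = 169 - 0.5Q gives P = 97 - (1/4)q_H, so π_H = (97 - (1/4)q_H)q_H - 21q_H.
The leader's first-order condition 76 - (1/2)q_H = 0 yields q_H = 152.
Then q_K = (144 - (1/2)·152) = 68.
Price P = 169 - (1/2)·220 = 59.
Helios's profit: (59 - 21)·152 = 5776.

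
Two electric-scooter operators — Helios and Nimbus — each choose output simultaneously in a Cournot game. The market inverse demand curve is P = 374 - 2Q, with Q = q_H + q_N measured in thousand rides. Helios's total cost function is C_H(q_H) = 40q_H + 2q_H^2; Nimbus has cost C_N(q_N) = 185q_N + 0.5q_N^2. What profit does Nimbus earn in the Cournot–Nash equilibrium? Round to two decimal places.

1374.10

Helios's profit: π_H = (374 - 2Q)q_H - (40q_H + 2q_H²). Setting ∂π_H/∂q_H = 0: 334 - 8q_H - 2(q_N) = 0.
Nimbus's profit: π_N = (374 - 2Q)q_N - (185q_N + (1/2)q_N²). Setting ∂π_N/∂q_N = 0: 189 - 5q_N - 2(q_H) = 0.
Rearranging gives the reaction functions q_H = (334 - 2q_N)/8 and q_N = (189 - 2q_H)/5.
Solving the pair: q_H = 323/9, q_N = 211/9.
Price P = 374 - 2·(178/3) = 766/3.
Nimbus's profit: (766/3)·(211/9) - 185·(211/9) - (1/2)(211/9)² = 1374.1049.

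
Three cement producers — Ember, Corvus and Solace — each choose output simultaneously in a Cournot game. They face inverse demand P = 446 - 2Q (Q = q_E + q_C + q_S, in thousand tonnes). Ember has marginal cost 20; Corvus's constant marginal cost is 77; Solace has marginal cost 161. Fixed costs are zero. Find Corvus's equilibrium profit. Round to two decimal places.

Ember's profit: π_E = (446 - 2Q)q_E - (20q_E). Setting ∂π_E/∂q_E = 0: 426 - 4q_E - 2(q_C + q_S) = 0.
Corvus's profit: π_C = (446 - 2Q)q_C - (77q_C). Setting ∂π_C/∂q_C = 0: 369 - 4q_C - 2(q_E + q_S) = 0.
Solace's first-order condition: 285 - 4q_S - 2(q_E + q_C) = 0.
Adding the 3 first-order conditions: 1080 − 8Q = 0, so Q = 135.
Back-substituting: q_E = (426 − 270)/2 = 78, q_C = (369 − 270)/2 = 99/2, q_S = (285 − 270)/2 = 15/2.
Price P = 446 - 2·135 = 176.
Corvus's profit: (176 - 77)·(99/2) = 4900.5000.

4900.50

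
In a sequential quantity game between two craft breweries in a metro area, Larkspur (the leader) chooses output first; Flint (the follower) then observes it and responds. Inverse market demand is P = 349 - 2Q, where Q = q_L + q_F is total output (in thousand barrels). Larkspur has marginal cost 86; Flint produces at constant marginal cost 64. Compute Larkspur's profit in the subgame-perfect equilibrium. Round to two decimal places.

Solve by backward induction. Given q_L, the follower Flint maximises π_F = (349 - 2q_L - 2q_F)q_F - 64q_F.
Follower FOC: 285 - 2q_L - 4q_F = 0, so q_F(q_L) = (285 - 2q_L)/4.
The leader anticipates this reaction. Substituting into P = 349 - 2Q gives P = 413/2 - q_L, so π_L = (413/2 - q_L)q_L - 86q_L.
The leader's first-order condition 241/2 - 2q_L = 0 yields q_L = 241/4.
Then q_F = (285 - 2·(241/4))/4 = 329/8.
Price P = 349 - 2·(811/8) = 585/4.
Larkspur's profit: (585/4 - 86)·(241/4) = 3630.0625.

3630.06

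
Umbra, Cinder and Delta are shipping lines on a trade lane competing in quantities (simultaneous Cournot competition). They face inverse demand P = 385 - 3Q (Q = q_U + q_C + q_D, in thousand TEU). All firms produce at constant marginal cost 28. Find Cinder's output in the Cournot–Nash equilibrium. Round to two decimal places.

Each firm earns π_i = (385 - 3Q)q_i - 28q_i.
Setting ∂π_i/∂q_i = 0 with rivals' quantities fixed: 357 - 6q_i - 3·Σ_{j≠i} q_j = 0.
With identical firms every q_j equals q_i, so Σ_{j≠i} q_j = 2q_i and 357 = 12q_i, giving q_i = 119/4.

29.75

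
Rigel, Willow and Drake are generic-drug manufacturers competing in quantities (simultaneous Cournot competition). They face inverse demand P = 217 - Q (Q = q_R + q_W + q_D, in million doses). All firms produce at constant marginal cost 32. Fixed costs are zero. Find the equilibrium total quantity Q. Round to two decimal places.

Each firm earns π_i = (217 - Q)q_i - 32q_i.
Setting ∂π_i/∂q_i = 0 with rivals' quantities fixed: 185 - 2q_i - Σ_{j≠i} q_j = 0.
With identical firms every q_j equals q_i, so Σ_{j≠i} q_j = 2q_i and 185 = 4q_i, giving q_i = 185/4.
Total output Q = 185/4 + 185/4 + 185/4 = 555/4.

138.75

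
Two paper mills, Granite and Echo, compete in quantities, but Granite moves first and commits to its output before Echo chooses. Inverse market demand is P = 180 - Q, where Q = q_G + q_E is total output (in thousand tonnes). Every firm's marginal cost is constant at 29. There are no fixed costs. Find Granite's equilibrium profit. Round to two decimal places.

2850.13

The follower Echo best-responds to any q_G: π_E = (180 - Q)q_E - 29q_E.
Setting the follower's marginal profit to zero, 151 - q_G - 2q_E = 0, i.e. q_E = (151 - q_G)/2.
Granite substitutes q_E(q_G) into its own profit: π_G = q_G(180 - q_G - (151 - q_G)/2) - 29q_G = (209/2 - (1/2)q_G)q_G - 29q_G.
The leader's first-order condition 151/2 - q_G = 0 yields q_G = 151/2.
Then q_E = (151 - 151/2)/2 = 151/4.
Price P = 180 - 453/4 = 267/4.
Granite's profit: (267/4 - 29)·(151/2) = 2850.1250.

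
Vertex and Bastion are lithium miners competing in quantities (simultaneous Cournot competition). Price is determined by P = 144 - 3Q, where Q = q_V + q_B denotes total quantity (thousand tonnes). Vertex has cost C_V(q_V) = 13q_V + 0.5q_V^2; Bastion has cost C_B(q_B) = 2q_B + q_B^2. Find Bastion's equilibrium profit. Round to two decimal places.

654.05

Vertex's profit: π_V = (144 - 3Q)q_V - (13q_V + (1/2)q_V²). Setting ∂π_V/∂q_V = 0: 131 - 7q_V - 3(q_B) = 0.
Bastion's profit: π_B = (144 - 3Q)q_B - (2q_B + q_B²). Setting ∂π_B/∂q_B = 0: 142 - 8q_B - 3(q_V) = 0.
Best responses: q_V = (131 - 3q_B)/7, q_B = (142 - 3q_V)/8.
Substituting one into the other gives q_V = 622/47 and q_B = 601/47.
Price P = 144 - 3·(1223/47) = 65.9362.
Bastion's profit: 65.9362·(601/47) - 2·(601/47) - (601/47)² = 654.0534.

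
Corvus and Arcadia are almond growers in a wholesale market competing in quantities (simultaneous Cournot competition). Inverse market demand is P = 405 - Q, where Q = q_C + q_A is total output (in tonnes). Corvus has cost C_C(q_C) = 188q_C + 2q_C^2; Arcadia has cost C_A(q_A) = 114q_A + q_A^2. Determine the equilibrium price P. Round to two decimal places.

Corvus's profit: π_C = (405 - Q)q_C - (188q_C + 2q_C²). Setting ∂π_C/∂q_C = 0: 217 - 6q_C - (q_A) = 0.
Arcadia's profit: π_A = (405 - Q)q_A - (114q_A + q_A²). Setting ∂π_A/∂q_A = 0: 291 - 4q_A - (q_C) = 0.
Rearranging gives the reaction functions q_C = (217 - q_A)/6 and q_A = (291 - q_C)/4.
Solving the pair: q_C = 577/23, q_A = 1529/23.
Total output Q = 91.5652, so price P = 405 - 91.5652 = 313.4348.

313.43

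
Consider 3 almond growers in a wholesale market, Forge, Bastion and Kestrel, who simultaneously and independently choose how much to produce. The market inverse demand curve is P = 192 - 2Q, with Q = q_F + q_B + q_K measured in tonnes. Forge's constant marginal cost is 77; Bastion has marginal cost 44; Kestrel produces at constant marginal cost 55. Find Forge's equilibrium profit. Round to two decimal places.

112.50

Forge's profit: π_F = (192 - 2Q)q_F - (77q_F). Setting ∂π_F/∂q_F = 0: 115 - 4q_F - 2(q_B + q_K) = 0.
Bastion's profit: π_B = (192 - 2Q)q_B - (44q_B). Setting ∂π_B/∂q_B = 0: 148 - 4q_B - 2(q_F + q_K) = 0.
Kestrel's first-order condition: 137 - 4q_K - 2(q_F + q_B) = 0.
Adding the 3 first-order conditions: 400 − 8Q = 0, so Q = 50.
Back-substituting: q_F = (115 − 100)/2 = 15/2, q_B = (148 − 100)/2 = 24, q_K = (137 − 100)/2 = 37/2.
Price P = 192 - 2·50 = 92.
Forge's profit: (92 - 77)·(15/2) = 225/2.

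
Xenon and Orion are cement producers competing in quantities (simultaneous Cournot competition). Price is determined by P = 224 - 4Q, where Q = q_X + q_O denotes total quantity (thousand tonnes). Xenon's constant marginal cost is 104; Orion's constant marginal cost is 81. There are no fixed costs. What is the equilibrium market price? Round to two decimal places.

Xenon's profit: π_X = (224 - 4Q)q_X - (104q_X). Setting ∂π_X/∂q_X = 0: 120 - 8q_X - 4(q_O) = 0.
Orion's profit: π_O = (224 - 4Q)q_O - (81q_O). Setting ∂π_O/∂q_O = 0: 143 - 8q_O - 4(q_X) = 0.
Rearranging gives the reaction functions q_X = (120 - 4q_O)/8 and q_O = (143 - 4q_X)/8.
Substituting one into the other gives q_X = 97/12 and q_O = 83/6.
Total output Q = 263/12, so price P = 224 - 4·(263/12) = 409/3.

136.33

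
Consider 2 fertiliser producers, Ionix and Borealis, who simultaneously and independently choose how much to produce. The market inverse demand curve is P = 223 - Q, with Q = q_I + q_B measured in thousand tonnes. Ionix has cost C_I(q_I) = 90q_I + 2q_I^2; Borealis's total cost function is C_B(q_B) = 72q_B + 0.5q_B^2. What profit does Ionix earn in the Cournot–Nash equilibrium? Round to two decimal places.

638.45

Ionix's profit: π_I = (223 - Q)q_I - (90q_I + 2q_I²). Setting ∂π_I/∂q_I = 0: 133 - 6q_I - (q_B) = 0.
Borealis's profit: π_B = (223 - Q)q_B - (72q_B + (1/2)q_B²). Setting ∂π_B/∂q_B = 0: 151 - 3q_B - (q_I) = 0.
Best responses: q_I = (133 - q_B)/6, q_B = (151 - q_I)/3.
Substituting one into the other gives q_I = 248/17 and q_B = 773/17.
Price P = 223 - 1021/17 = 162.9412.
Ionix's profit: 162.9412·(248/17) - 90·(248/17) - 2(248/17)² = 638.4498.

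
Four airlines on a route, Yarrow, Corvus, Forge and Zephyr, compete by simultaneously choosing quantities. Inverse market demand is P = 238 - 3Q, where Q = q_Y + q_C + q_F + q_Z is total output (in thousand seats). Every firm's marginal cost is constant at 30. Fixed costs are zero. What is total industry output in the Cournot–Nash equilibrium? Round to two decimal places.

55.47

Each firm earns π_i = (238 - 3Q)q_i - 30q_i.
First-order condition (treating rivals' output as given): 208 - 6q_i - 3·Σ_{j≠i} q_j = 0.
With identical firms every q_j equals q_i, so Σ_{j≠i} q_j = 3q_i and 208 = 15q_i, giving q_i = 208/15.
Total output Q = 208/15 + 208/15 + 208/15 + 208/15 = 832/15.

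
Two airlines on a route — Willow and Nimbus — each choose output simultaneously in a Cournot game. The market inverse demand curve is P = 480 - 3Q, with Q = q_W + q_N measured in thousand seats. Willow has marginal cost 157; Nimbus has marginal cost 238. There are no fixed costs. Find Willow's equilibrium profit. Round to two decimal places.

Willow's profit: π_W = (480 - 3Q)q_W - (157q_W). Setting ∂π_W/∂q_W = 0: 323 - 6q_W - 3(q_N) = 0.
Nimbus's profit: π_N = (480 - 3Q)q_N - (238q_N). Setting ∂π_N/∂q_N = 0: 242 - 6q_N - 3(q_W) = 0.
So q_W = (323 - 3q_N)/6 and q_N = (242 - 3q_W)/6.
Solving the pair: q_W = 404/9, q_N = 161/9.
Price P = 480 - 3·(565/9) = 875/3.
Willow's profit: (875/3 - 157)·(404/9) = 6045.0370.

6045.04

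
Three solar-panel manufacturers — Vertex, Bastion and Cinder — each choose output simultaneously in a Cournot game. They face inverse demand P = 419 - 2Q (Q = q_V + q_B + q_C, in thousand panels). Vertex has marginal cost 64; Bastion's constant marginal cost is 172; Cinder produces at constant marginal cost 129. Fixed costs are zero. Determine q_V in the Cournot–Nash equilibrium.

Vertex's profit: π_V = (419 - 2Q)q_V - (64q_V). Setting ∂π_V/∂q_V = 0: 355 - 4q_V - 2(q_B + q_C) = 0.
Bastion's profit: π_B = (419 - 2Q)q_B - (172q_B). Setting ∂π_B/∂q_B = 0: 247 - 4q_B - 2(q_V + q_C) = 0.
Cinder's profit: π_C = (419 - 2Q)q_C - (129q_C). Setting ∂π_C/∂q_C = 0: 290 - 4q_C - 2(q_V + q_B) = 0.
Adding the 3 conditions: 892 − 4Q − 4Q = 0, i.e. Q = 223/2.
Back-substituting: q_V = (355 − 223)/2 = 66, q_B = (247 − 223)/2 = 12, q_C = (290 − 223)/2 = 67/2.

66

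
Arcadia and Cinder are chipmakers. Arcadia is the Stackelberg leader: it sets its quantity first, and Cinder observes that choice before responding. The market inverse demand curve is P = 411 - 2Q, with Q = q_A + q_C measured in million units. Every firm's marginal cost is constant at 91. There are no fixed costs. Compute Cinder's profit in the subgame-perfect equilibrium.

Solve by backward induction. Given q_A, the follower Cinder maximises π_C = (411 - 2q_A - 2q_C)q_C - 91q_C.
∂π_C/∂q_C = 320 - 2q_A - 4q_C = 0 gives the reaction function q_C = (320 - 2q_A)/4.
Arcadia substitutes q_C(q_A) into its own profit: π_A = q_A(411 - 2q_A - (320 - 2q_A)/2) - 91q_A = (251 - q_A)q_A - 91q_A.
Maximising: ∂π_A/∂q_A = 160 - 2q_A = 0, giving q_A = 80.
Then q_C = (320 - 2·80)/4 = 40.
Price P = 411 - 2·120 = 171.
Cinder's profit: (171 - 91)·40 = 3200.

3200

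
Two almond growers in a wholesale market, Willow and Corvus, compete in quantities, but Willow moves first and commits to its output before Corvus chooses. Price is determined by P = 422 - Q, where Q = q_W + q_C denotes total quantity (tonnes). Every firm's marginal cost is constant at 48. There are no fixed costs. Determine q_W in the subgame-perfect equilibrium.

Solve by backward induction. Given q_W, the follower Corvus maximises π_C = (422 - q_W - q_C)q_C - 48q_C.
∂π_C/∂q_C = 374 - q_W - 2q_C = 0 gives the reaction function q_C = (374 - q_W)/2.
Willow substitutes q_C(q_W) into its own profit: π_W = q_W(422 - q_W - (374 - q_W)/2) - 48q_W = (235 - (1/2)q_W)q_W - 48q_W.
Maximising: ∂π_W/∂q_W = 187 - q_W = 0, giving q_W = 187.
Then q_C = (374 - 187)/2 = 187/2.

187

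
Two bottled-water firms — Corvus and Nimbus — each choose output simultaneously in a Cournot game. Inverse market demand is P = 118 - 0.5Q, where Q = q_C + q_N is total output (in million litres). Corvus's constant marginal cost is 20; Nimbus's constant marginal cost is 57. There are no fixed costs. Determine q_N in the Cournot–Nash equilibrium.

16

Corvus's profit: π_C = (118 - 0.5Q)q_C - (20q_C). Setting ∂π_C/∂q_C = 0: 98 - q_C - (1/2)(q_N) = 0.
Nimbus's profit: π_N = (118 - 0.5Q)q_N - (57q_N). Setting ∂π_N/∂q_N = 0: 61 - q_N - (1/2)(q_C) = 0.
Best responses: q_C = (98 - (1/2)q_N), q_N = (61 - (1/2)q_C).
Solving the pair: q_C = 90, q_N = 16.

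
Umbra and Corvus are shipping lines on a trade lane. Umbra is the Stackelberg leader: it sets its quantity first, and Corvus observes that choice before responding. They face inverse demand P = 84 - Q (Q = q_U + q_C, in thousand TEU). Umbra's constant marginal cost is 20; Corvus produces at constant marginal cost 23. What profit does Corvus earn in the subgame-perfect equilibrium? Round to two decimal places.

Solve by backward induction. Given q_U, the follower Corvus maximises π_C = (84 - q_U - q_C)q_C - 23q_C.
∂π_C/∂q_C = 61 - q_U - 2q_C = 0 gives the reaction function q_C = (61 - q_U)/2.
The leader anticipates this reaction. Substituting into P = 84 - Q gives P = 107/2 - (1/2)q_U, so π_U = (107/2 - (1/2)q_U)q_U - 20q_U.
Maximising: ∂π_U/∂q_U = 67/2 - q_U = 0, giving q_U = 67/2.
Then q_C = (61 - 67/2)/2 = 55/4.
Price P = 84 - 189/4 = 147/4.
Corvus's profit: (147/4 - 23)·(55/4) = 189.0625.

189.06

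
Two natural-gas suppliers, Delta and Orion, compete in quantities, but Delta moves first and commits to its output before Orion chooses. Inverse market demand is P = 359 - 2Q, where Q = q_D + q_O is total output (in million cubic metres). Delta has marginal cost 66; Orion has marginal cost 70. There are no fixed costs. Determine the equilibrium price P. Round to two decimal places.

140.25

The follower Orion best-responds to any q_D: π_O = (359 - 2Q)q_O - 70q_O.
∂π_O/∂q_O = 289 - 2q_D - 4q_O = 0 gives the reaction function q_O = (289 - 2q_D)/4.
The leader anticipates this reaction. Substituting into P = 359 - 2Q gives P = 429/2 - q_D, so π_D = (429/2 - q_D)q_D - 66q_D.
Maximising: ∂π_D/∂q_D = 297/2 - 2q_D = 0, giving q_D = 297/4.
Then q_O = (289 - 2·(297/4))/4 = 281/8.
Total output Q = 875/8, so price P = 359 - 2·(875/8) = 561/4.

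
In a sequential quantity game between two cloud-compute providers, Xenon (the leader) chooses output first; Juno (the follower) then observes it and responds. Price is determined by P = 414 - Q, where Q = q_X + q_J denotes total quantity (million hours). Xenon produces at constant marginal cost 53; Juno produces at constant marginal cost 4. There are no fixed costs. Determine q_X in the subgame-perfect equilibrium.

156

Solve by backward induction. Given q_X, the follower Juno maximises π_J = (414 - q_X - q_J)q_J - 4q_J.
Follower FOC: 410 - q_X - 2q_J = 0, so q_J(q_X) = (410 - q_X)/2.
The leader anticipates this reaction. Substituting into P = 414 - Q gives P = 209 - (1/2)q_X, so π_X = (209 - (1/2)q_X)q_X - 53q_X.
Leader FOC: 156 - q_X = 0, so q_X = 156.
Then q_J = (410 - 156)/2 = 127.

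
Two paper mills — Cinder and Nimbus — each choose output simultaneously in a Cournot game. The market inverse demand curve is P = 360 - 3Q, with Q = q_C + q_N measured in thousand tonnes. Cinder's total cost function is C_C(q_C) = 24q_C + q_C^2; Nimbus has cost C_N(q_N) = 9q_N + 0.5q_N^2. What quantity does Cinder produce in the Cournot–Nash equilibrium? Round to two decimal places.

27.64

Cinder's profit: π_C = (360 - 3Q)q_C - (24q_C + q_C²). Setting ∂π_C/∂q_C = 0: 336 - 8q_C - 3(q_N) = 0.
Nimbus's profit: π_N = (360 - 3Q)q_N - (9q_N + (1/2)q_N²). Setting ∂π_N/∂q_N = 0: 351 - 7q_N - 3(q_C) = 0.
So q_C = (336 - 3q_N)/8 and q_N = (351 - 3q_C)/7.
Solving the pair: q_C = 1299/47, q_N = 1800/47.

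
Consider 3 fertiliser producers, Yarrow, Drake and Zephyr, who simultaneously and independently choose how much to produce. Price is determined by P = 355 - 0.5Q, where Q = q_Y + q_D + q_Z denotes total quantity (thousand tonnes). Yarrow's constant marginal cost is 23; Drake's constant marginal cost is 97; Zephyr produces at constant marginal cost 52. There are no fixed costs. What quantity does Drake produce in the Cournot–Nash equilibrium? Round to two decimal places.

69.50

Yarrow's profit: π_Y = (355 - 0.5Q)q_Y - (23q_Y). Setting ∂π_Y/∂q_Y = 0: 332 - q_Y - (1/2)(q_D + q_Z) = 0.
Drake's first-order condition: 258 - q_D - (1/2)(q_Y + q_Z) = 0.
Zephyr's first-order condition: 303 - q_Z - (1/2)(q_Y + q_D) = 0.
Adding the 3 first-order conditions: 893 − 2Q = 0, so Q = 893/2.
Back-substituting: q_Y = (332 − 893/4)/(1/2) = 435/2, q_D = (258 − 893/4)/(1/2) = 139/2, q_Z = (303 − 893/4)/(1/2) = 319/2.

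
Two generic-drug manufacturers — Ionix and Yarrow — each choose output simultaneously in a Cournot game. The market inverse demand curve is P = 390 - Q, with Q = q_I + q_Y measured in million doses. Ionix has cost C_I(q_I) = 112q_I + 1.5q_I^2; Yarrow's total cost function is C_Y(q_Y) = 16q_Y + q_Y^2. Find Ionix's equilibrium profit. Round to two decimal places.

3771.77

Ionix's profit: π_I = (390 - Q)q_I - (112q_I + (3/2)q_I²). Setting ∂π_I/∂q_I = 0: 278 - 5q_I - (q_Y) = 0.
Yarrow's first-order condition: 374 - 4q_Y - (q_I) = 0.
Best responses: q_I = (278 - q_Y)/5, q_Y = (374 - q_I)/4.
Substituting one into the other gives q_I = 738/19 and q_Y = 1592/19.
Price P = 390 - 122.6316 = 267.3684.
Ionix's profit: 267.3684·(738/19) - 112·(738/19) - (3/2)(738/19)² = 3771.7729.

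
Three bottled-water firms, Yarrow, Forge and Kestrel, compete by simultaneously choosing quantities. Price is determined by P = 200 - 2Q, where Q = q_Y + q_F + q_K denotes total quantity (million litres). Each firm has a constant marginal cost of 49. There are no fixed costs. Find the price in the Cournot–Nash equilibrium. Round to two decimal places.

Each firm earns π_i = (200 - 2Q)q_i - 49q_i.
Setting ∂π_i/∂q_i = 0 with rivals' quantities fixed: 151 - 4q_i - 2·Σ_{j≠i} q_j = 0.
With identical firms every q_j equals q_i, so Σ_{j≠i} q_j = 2q_i and 151 = 8q_i, giving q_i = 151/8.
Total output Q = 453/8, so price P = 200 - 2·(453/8) = 347/4.

86.75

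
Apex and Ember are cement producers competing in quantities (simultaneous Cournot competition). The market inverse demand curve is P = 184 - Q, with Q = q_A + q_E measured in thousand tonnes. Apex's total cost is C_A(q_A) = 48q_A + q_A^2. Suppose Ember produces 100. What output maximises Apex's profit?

9

With the rival's output fixed at 100, Apex's profit is π_A = (184 - 100 - q_A)q_A - (48q_A + q_A²) = (84 - q_A)q_A - (48q_A + q_A²).
∂π_A/∂q_A = 36 - 4q_A = 0, so q_A = 9.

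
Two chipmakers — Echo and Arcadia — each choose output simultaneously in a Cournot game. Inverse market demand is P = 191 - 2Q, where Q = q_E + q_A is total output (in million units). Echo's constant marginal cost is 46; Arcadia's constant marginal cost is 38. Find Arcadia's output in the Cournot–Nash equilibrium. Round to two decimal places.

Echo's profit: π_E = (191 - 2Q)q_E - (46q_E). Setting ∂π_E/∂q_E = 0: 145 - 4q_E - 2(q_A) = 0.
Arcadia's profit: π_A = (191 - 2Q)q_A - (38q_A). Setting ∂π_A/∂q_A = 0: 153 - 4q_A - 2(q_E) = 0.
So q_E = (145 - 2q_A)/4 and q_A = (153 - 2q_E)/4.
Solving the pair: q_E = 137/6, q_A = 161/6.

26.83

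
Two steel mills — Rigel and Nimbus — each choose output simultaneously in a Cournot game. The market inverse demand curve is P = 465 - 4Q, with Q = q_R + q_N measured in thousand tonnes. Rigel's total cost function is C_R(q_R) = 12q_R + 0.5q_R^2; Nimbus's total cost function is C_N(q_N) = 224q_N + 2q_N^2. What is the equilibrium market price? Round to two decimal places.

255.04

Rigel's profit: π_R = (465 - 4Q)q_R - (12q_R + (1/2)q_R²). Setting ∂π_R/∂q_R = 0: 453 - 9q_R - 4(q_N) = 0.
Nimbus's first-order condition: 241 - 12q_N - 4(q_R) = 0.
Rearranging gives the reaction functions q_R = (453 - 4q_N)/9 and q_N = (241 - 4q_R)/12.
Substituting one into the other gives q_R = 1118/23 and q_N = 357/92.
Total output Q = 52.4891, so price P = 465 - 4·52.4891 = 255.0435.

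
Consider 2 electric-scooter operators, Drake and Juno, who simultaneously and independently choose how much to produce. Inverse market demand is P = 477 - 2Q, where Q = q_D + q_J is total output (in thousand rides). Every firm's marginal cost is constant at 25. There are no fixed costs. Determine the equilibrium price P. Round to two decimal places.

Each firm earns π_i = (477 - 2Q)q_i - 25q_i.
First-order condition (treating rivals' output as given): 452 - 4q_i - 2q_j = 0.
With identical firms every q_j equals q_i, so q_j = q_i and 452 = 6q_i, giving q_i = 226/3.
Total output Q = 452/3, so price P = 477 - 2·(452/3) = 527/3.

175.67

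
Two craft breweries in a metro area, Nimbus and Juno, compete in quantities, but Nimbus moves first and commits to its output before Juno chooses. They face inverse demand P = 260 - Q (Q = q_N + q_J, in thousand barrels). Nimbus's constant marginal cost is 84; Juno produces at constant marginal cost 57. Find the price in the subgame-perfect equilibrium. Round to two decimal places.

The follower Juno best-responds to any q_N: π_J = (260 - Q)q_J - 57q_J.
Follower FOC: 203 - q_N - 2q_J = 0, so q_J(q_N) = (203 - q_N)/2.
Nimbus substitutes q_J(q_N) into its own profit: π_N = q_N(260 - q_N - (203 - q_N)/2) - 84q_N = (317/2 - (1/2)q_N)q_N - 84q_N.
Leader FOC: 149/2 - q_N = 0, so q_N = 149/2.
Then q_J = (203 - 149/2)/2 = 257/4.
Total output Q = 555/4, so price P = 260 - 555/4 = 485/4.

121.25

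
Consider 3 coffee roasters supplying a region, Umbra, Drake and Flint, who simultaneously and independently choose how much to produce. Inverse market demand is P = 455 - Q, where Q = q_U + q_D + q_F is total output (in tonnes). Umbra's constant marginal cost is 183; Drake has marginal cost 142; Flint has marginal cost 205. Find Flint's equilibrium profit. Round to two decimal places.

1701.56

Umbra's profit: π_U = (455 - Q)q_U - (183q_U). Setting ∂π_U/∂q_U = 0: 272 - 2q_U - (q_D + q_F) = 0.
Drake's profit: π_D = (455 - Q)q_D - (142q_D). Setting ∂π_D/∂q_D = 0: 313 - 2q_D - (q_U + q_F) = 0.
Flint's first-order condition: 250 - 2q_F - (q_U + q_D) = 0.
Adding the 3 first-order conditions: 835 − 4Q = 0, so Q = 835/4.
Back-substituting: q_U = (272 − 835/4) = 253/4, q_D = (313 − 835/4) = 417/4, q_F = (250 − 835/4) = 165/4.
Price P = 455 - 835/4 = 985/4.
Flint's profit: (985/4 - 205)·(165/4) = 1701.5625.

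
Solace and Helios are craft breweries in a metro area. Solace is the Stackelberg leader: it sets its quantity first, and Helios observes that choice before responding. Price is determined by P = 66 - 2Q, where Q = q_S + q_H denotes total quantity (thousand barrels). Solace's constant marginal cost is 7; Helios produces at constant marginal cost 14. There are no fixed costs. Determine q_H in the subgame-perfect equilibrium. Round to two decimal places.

4.75

Solve by backward induction. Given q_S, the follower Helios maximises π_H = (66 - 2q_S - 2q_H)q_H - 14q_H.
∂π_H/∂q_H = 52 - 2q_S - 4q_H = 0 gives the reaction function q_H = (52 - 2q_S)/4.
The leader anticipates this reaction. Substituting into P = 66 - 2Q gives P = 40 - q_S, so π_S = (40 - q_S)q_S - 7q_S.
The leader's first-order condition 33 - 2q_S = 0 yields q_S = 33/2.
Then q_H = (52 - 2·(33/2))/4 = 19/4.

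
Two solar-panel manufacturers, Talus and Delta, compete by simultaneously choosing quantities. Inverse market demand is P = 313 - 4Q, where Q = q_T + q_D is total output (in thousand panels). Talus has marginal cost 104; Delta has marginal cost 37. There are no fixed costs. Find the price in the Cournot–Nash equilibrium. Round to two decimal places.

Talus's profit: π_T = (313 - 4Q)q_T - (104q_T). Setting ∂π_T/∂q_T = 0: 209 - 8q_T - 4(q_D) = 0.
Delta's profit: π_D = (313 - 4Q)q_D - (37q_D). Setting ∂π_D/∂q_D = 0: 276 - 8q_D - 4(q_T) = 0.
Rearranging gives the reaction functions q_T = (209 - 4q_D)/8 and q_D = (276 - 4q_T)/8.
Substituting one into the other gives q_T = 71/6 and q_D = 343/12.
Total output Q = 485/12, so price P = 313 - 4·(485/12) = 454/3.

151.33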